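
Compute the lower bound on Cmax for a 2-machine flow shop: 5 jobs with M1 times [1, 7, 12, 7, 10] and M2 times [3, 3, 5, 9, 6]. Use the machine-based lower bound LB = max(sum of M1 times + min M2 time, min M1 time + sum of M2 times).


LB1 = sum(M1 times) + min(M2 times) = 37 + 3 = 40
LB2 = min(M1 times) + sum(M2 times) = 1 + 26 = 27
Lower bound = max(LB1, LB2) = max(40, 27) = 40

40


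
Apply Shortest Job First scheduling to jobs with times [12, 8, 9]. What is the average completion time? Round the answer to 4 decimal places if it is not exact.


SJF order (ascending): [8, 9, 12]
Completion times:
  Job 1: burst=8, C=8
  Job 2: burst=9, C=17
  Job 3: burst=12, C=29
Average completion = 54/3 = 18.0

18.0


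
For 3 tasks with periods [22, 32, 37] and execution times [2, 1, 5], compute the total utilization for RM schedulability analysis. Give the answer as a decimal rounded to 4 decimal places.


Compute individual utilizations (exact fractions):
  Task 1: C/T = 2/22 = 1/11 (approx. 0.0909)
  Task 2: C/T = 1/32 (approx. 0.0313)
  Task 3: C/T = 5/37 (approx. 0.1351)
Total utilization U = 1/11 + 1/32 + 5/37 = 3351/13024
Rounded to 4 decimal places: U = 0.2573
RM (Liu & Layland) bound for 3 tasks = 0.779763; compare with U = 3351/13024 (approx. 0.257294)
U <= bound, so schedulable by RM sufficient condition.

0.2573


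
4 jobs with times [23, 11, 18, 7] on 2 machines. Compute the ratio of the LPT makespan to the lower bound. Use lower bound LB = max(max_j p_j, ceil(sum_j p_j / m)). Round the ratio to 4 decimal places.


LPT order: [23, 18, 11, 7]
Machine loads after assignment: [30, 29]
LPT makespan = 30
Lower bound = max(max_job, ceil(total/2)) = max(23, 30) = 30
Ratio = 30 / 30 = 1.0

1.0


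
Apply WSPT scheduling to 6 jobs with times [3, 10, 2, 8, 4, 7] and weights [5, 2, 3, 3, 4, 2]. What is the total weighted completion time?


Compute p/w ratios and sort ascending (WSPT): [(3, 5), (2, 3), (4, 4), (8, 3), (7, 2), (10, 2)]
Compute weighted completion times:
  Job (p=3,w=5): C=3, w*C=5*3=15
  Job (p=2,w=3): C=5, w*C=3*5=15
  Job (p=4,w=4): C=9, w*C=4*9=36
  Job (p=8,w=3): C=17, w*C=3*17=51
  Job (p=7,w=2): C=24, w*C=2*24=48
  Job (p=10,w=2): C=34, w*C=2*34=68
Total weighted completion time = 233

233


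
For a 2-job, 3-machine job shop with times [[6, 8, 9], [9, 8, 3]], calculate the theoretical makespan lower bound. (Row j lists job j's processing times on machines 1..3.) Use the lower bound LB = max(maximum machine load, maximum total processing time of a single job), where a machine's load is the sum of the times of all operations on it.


Machine loads:
  Machine 1: 6 + 9 = 15
  Machine 2: 8 + 8 = 16
  Machine 3: 9 + 3 = 12
Max machine load = 16
Job totals:
  Job 1: 23
  Job 2: 20
Max job total = 23
Lower bound = max(16, 23) = 23

23


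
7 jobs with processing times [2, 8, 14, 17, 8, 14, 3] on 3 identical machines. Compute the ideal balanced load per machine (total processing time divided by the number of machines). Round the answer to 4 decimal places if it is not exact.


Total processing time = 2 + 8 + 14 + 17 + 8 + 14 + 3 = 66
Number of machines = 3
Ideal balanced load = 66 / 3 = 22.0

22.0


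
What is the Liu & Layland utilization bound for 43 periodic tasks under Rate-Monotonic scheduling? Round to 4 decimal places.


Compute 2^(1/43) = 1.0162503252
Subtract 1: 1.0162503252 - 1 = 0.0162503252
Multiply by n: 43 * 0.0162503252 = 0.6987639836
Round to 4 dp: 0.6988

0.6988


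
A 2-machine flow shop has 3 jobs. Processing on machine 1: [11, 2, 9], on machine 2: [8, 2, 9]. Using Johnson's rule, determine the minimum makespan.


Apply Johnson's rule:
  Group 1 (a <= b): [(2, 2, 2), (3, 9, 9)]
  Group 2 (a > b): [(1, 11, 8)]
Optimal job order: [2, 3, 1]
Schedule:
  Job 2: M1 done at 2, M2 done at 4
  Job 3: M1 done at 11, M2 done at 20
  Job 1: M1 done at 22, M2 done at 30
Makespan = 30

30


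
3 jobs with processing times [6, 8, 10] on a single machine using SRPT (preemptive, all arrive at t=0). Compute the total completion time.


Since all jobs arrive at t=0, SRPT equals SPT ordering.
SPT order: [6, 8, 10]
Completion times:
  Job 1: p=6, C=6
  Job 2: p=8, C=14
  Job 3: p=10, C=24
Total completion time = 6 + 14 + 24 = 44

44


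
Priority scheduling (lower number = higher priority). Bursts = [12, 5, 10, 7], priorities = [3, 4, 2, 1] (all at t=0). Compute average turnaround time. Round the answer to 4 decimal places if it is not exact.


Sort by priority (ascending = highest first):
Order: [(1, 7), (2, 10), (3, 12), (4, 5)]
Completion times:
  Priority 1, burst=7, C=7
  Priority 2, burst=10, C=17
  Priority 3, burst=12, C=29
  Priority 4, burst=5, C=34
Average turnaround = 87/4 = 21.75

21.75


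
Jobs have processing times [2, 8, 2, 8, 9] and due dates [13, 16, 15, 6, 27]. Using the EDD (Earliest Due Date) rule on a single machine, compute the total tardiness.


Sort by due date (EDD order): [(8, 6), (2, 13), (2, 15), (8, 16), (9, 27)]
Compute completion times and tardiness:
  Job 1: p=8, d=6, C=8, tardiness=max(0,8-6)=2
  Job 2: p=2, d=13, C=10, tardiness=max(0,10-13)=0
  Job 3: p=2, d=15, C=12, tardiness=max(0,12-15)=0
  Job 4: p=8, d=16, C=20, tardiness=max(0,20-16)=4
  Job 5: p=9, d=27, C=29, tardiness=max(0,29-27)=2
Total tardiness = 8

8


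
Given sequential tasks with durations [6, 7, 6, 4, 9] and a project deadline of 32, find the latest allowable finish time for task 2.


LF(activity 2) = deadline - sum of successor durations
Successors: activities 3 through 5 with durations [6, 4, 9]
Sum of successor durations = 19
LF = 32 - 19 = 13

13


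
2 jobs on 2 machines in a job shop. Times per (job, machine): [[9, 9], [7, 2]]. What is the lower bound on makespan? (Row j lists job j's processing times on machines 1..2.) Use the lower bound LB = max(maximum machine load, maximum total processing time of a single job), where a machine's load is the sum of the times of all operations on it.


Machine loads:
  Machine 1: 9 + 7 = 16
  Machine 2: 9 + 2 = 11
Max machine load = 16
Job totals:
  Job 1: 18
  Job 2: 9
Max job total = 18
Lower bound = max(16, 18) = 18

18


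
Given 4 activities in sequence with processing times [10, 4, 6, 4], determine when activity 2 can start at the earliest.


Activity 2 starts after activities 1 through 1 complete.
Predecessor durations: [10]
ES = 10 = 10

10


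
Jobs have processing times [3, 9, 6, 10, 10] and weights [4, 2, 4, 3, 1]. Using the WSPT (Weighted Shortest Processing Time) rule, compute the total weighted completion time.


Compute p/w ratios and sort ascending (WSPT): [(3, 4), (6, 4), (10, 3), (9, 2), (10, 1)]
Compute weighted completion times:
  Job (p=3,w=4): C=3, w*C=4*3=12
  Job (p=6,w=4): C=9, w*C=4*9=36
  Job (p=10,w=3): C=19, w*C=3*19=57
  Job (p=9,w=2): C=28, w*C=2*28=56
  Job (p=10,w=1): C=38, w*C=1*38=38
Total weighted completion time = 199

199


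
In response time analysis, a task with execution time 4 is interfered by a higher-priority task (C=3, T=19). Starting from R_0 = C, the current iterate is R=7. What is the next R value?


R_next = C + ceil(R_prev / T_hp) * C_hp
ceil(7 / 19) = ceil(0.3684) = 1
Interference = 1 * 3 = 3
R_next = 4 + 3 = 7
R_next = R_prev, so the iteration has converged (response time = 7).

7


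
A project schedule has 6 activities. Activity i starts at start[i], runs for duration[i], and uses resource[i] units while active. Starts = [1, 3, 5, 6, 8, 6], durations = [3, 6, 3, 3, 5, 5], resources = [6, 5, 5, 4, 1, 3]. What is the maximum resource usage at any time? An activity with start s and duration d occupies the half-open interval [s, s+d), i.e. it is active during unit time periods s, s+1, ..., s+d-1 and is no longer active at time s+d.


Each activity i is active on [start_i, start_i + duration_i).
Compute total resource usage per time slot:
  t=0: active resources = [], total = 0
  t=1: active resources = [6], total = 6
  t=2: active resources = [6], total = 6
  t=3: active resources = [6, 5], total = 11
  t=4: active resources = [5], total = 5
  t=5: active resources = [5, 5], total = 10
  t=6: active resources = [5, 5, 4, 3], total = 17
  t=7: active resources = [5, 5, 4, 3], total = 17
  t=8: active resources = [5, 4, 1, 3], total = 13
  t=9: active resources = [1, 3], total = 4
  t=10: active resources = [1, 3], total = 4
  t=11: active resources = [1], total = 1
  t=12: active resources = [1], total = 1
Peak resource demand = 17

17


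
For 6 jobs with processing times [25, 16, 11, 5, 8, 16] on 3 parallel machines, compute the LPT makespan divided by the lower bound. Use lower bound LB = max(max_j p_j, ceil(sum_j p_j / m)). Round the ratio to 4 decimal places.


LPT order: [25, 16, 16, 11, 8, 5]
Machine loads after assignment: [25, 27, 29]
LPT makespan = 29
Lower bound = max(max_job, ceil(total/3)) = max(25, 27) = 27
Ratio = 29 / 27 = 1.0741

1.0741


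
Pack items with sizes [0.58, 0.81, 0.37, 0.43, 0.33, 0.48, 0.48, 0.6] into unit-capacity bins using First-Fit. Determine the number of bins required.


Place items sequentially using First-Fit:
  Item 0.58 -> new Bin 1
  Item 0.81 -> new Bin 2
  Item 0.37 -> Bin 1 (now 0.95)
  Item 0.43 -> new Bin 3
  Item 0.33 -> Bin 3 (now 0.76)
  Item 0.48 -> new Bin 4
  Item 0.48 -> Bin 4 (now 0.96)
  Item 0.6 -> new Bin 5
Total bins used = 5

5


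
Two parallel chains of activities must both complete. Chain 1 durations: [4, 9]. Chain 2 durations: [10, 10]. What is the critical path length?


Path A total = 4 + 9 = 13
Path B total = 10 + 10 = 20
Critical path = longest path = max(13, 20) = 20

20


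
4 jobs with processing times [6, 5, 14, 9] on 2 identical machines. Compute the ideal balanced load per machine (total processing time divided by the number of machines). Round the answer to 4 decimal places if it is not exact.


Total processing time = 6 + 5 + 14 + 9 = 34
Number of machines = 2
Ideal balanced load = 34 / 2 = 17.0

17.0


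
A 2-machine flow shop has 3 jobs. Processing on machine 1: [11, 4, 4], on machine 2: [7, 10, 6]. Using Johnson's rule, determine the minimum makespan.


Apply Johnson's rule:
  Group 1 (a <= b): [(2, 4, 10), (3, 4, 6)]
  Group 2 (a > b): [(1, 11, 7)]
Optimal job order: [2, 3, 1]
Schedule:
  Job 2: M1 done at 4, M2 done at 14
  Job 3: M1 done at 8, M2 done at 20
  Job 1: M1 done at 19, M2 done at 27
Makespan = 27

27


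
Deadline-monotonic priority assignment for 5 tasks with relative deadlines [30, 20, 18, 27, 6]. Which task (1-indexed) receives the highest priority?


Sort tasks by relative deadline (ascending):
  Task 5: deadline = 6
  Task 3: deadline = 18
  Task 2: deadline = 20
  Task 4: deadline = 27
  Task 1: deadline = 30
Priority order (highest first): [5, 3, 2, 4, 1]
Highest priority task = 5

5


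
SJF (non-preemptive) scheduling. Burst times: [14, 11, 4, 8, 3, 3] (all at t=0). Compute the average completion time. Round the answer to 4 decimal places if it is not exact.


SJF order (ascending): [3, 3, 4, 8, 11, 14]
Completion times:
  Job 1: burst=3, C=3
  Job 2: burst=3, C=6
  Job 3: burst=4, C=10
  Job 4: burst=8, C=18
  Job 5: burst=11, C=29
  Job 6: burst=14, C=43
Average completion = 109/6 = 18.1667

18.1667


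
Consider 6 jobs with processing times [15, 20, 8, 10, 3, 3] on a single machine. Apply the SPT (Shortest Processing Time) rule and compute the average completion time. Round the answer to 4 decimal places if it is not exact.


Sort jobs by processing time (SPT order): [3, 3, 8, 10, 15, 20]
Compute completion times sequentially:
  Job 1: processing = 3, completes at 3
  Job 2: processing = 3, completes at 6
  Job 3: processing = 8, completes at 14
  Job 4: processing = 10, completes at 24
  Job 5: processing = 15, completes at 39
  Job 6: processing = 20, completes at 59
Sum of completion times = 145
Average completion time = 145/6 = 24.1667

24.1667


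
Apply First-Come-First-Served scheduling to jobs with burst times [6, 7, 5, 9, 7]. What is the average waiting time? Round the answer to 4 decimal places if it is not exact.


FCFS order (as given): [6, 7, 5, 9, 7]
Waiting times:
  Job 1: wait = 0
  Job 2: wait = 6
  Job 3: wait = 13
  Job 4: wait = 18
  Job 5: wait = 27
Sum of waiting times = 64
Average waiting time = 64/5 = 12.8

12.8


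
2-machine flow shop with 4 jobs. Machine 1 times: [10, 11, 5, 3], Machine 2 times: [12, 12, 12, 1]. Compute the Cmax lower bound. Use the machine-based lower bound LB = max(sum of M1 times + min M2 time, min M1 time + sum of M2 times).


LB1 = sum(M1 times) + min(M2 times) = 29 + 1 = 30
LB2 = min(M1 times) + sum(M2 times) = 3 + 37 = 40
Lower bound = max(LB1, LB2) = max(30, 40) = 40

40


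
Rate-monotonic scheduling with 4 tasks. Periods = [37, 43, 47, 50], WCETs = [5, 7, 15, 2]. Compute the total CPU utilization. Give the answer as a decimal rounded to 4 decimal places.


Compute individual utilizations (exact fractions):
  Task 1: C/T = 5/37 (approx. 0.1351)
  Task 2: C/T = 7/43 (approx. 0.1628)
  Task 3: C/T = 15/47 (approx. 0.3191)
  Task 4: C/T = 2/50 = 1/25 (approx. 0.04)
Total utilization U = 5/37 + 7/43 + 15/47 + 1/25 = 1228352/1869425
Rounded to 4 decimal places: U = 0.6571
RM (Liu & Layland) bound for 4 tasks = 0.756828; compare with U = 1228352/1869425 (approx. 0.657075)
U <= bound, so schedulable by RM sufficient condition.

0.6571


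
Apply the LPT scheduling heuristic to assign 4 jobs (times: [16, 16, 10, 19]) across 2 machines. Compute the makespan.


Sort jobs in decreasing order (LPT): [19, 16, 16, 10]
Assign each job to the least loaded machine:
  Machine 1: jobs [19, 10], load = 29
  Machine 2: jobs [16, 16], load = 32
Makespan = max load = 32

32


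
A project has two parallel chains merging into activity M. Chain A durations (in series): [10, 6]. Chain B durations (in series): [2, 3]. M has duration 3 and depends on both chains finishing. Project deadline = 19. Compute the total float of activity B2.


Forward pass: ES(B2) = sum of predecessors on chain B = 2
EF = ES + duration = 2 + 3 = 5
Backward pass: LF(M) = deadline = 19; LS(M) = 19 - 3 = 16
LF(B2) = LS(M) - sum(successors on chain B) = 16 - 0 = 16
LS = LF - duration = 16 - 3 = 13
Total float = LS - ES = 13 - 2 = 11

11


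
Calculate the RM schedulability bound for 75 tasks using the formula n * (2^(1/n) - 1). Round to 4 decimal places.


Compute 2^(1/75) = 1.0092848012
Subtract 1: 1.0092848012 - 1 = 0.0092848012
Multiply by n: 75 * 0.0092848012 = 0.6963600900
Round to 4 dp: 0.6964

0.6964


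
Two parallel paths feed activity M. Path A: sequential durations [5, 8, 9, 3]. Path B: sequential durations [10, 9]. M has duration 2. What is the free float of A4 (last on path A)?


ES(A4) = sum of predecessors on chain A = 22
EF(A4) = ES + duration = 22 + 3 = 25
Successor of A4 is M. ES(M) = max(sum(A), sum(B)) = max(25, 19) = 25
Free float = ES(successor) - EF(current) = 25 - 25 = 0

0


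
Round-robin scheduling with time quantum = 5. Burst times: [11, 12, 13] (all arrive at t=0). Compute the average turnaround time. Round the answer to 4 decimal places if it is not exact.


Time quantum = 5
Execution trace:
  J1 runs 5 units, time = 5
  J2 runs 5 units, time = 10
  J3 runs 5 units, time = 15
  J1 runs 5 units, time = 20
  J2 runs 5 units, time = 25
  J3 runs 5 units, time = 30
  J1 runs 1 units, time = 31
  J2 runs 2 units, time = 33
  J3 runs 3 units, time = 36
Finish times: [31, 33, 36]
Average turnaround = 100/3 = 33.3333

33.3333


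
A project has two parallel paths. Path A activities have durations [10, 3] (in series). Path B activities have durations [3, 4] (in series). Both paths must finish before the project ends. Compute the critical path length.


Path A total = 10 + 3 = 13
Path B total = 3 + 4 = 7
Critical path = longest path = max(13, 7) = 13

13


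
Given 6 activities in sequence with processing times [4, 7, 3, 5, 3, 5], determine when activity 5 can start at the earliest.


Activity 5 starts after activities 1 through 4 complete.
Predecessor durations: [4, 7, 3, 5]
ES = 4 + 7 + 3 + 5 = 19

19


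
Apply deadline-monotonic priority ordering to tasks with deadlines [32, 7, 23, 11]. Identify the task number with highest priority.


Sort tasks by relative deadline (ascending):
  Task 2: deadline = 7
  Task 4: deadline = 11
  Task 3: deadline = 23
  Task 1: deadline = 32
Priority order (highest first): [2, 4, 3, 1]
Highest priority task = 2

2


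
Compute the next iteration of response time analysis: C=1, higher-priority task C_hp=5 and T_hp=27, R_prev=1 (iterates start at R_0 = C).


R_next = C + ceil(R_prev / T_hp) * C_hp
ceil(1 / 27) = ceil(0.037) = 1
Interference = 1 * 5 = 5
R_next = 1 + 5 = 6

6


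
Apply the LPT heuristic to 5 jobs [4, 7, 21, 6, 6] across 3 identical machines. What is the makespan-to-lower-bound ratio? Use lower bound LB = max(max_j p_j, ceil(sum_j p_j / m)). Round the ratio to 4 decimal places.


LPT order: [21, 7, 6, 6, 4]
Machine loads after assignment: [21, 11, 12]
LPT makespan = 21
Lower bound = max(max_job, ceil(total/3)) = max(21, 15) = 21
Ratio = 21 / 21 = 1.0

1.0


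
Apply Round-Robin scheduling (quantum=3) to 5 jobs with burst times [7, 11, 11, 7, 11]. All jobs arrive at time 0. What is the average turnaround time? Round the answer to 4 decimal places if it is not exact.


Time quantum = 3
Execution trace:
  J1 runs 3 units, time = 3
  J2 runs 3 units, time = 6
  J3 runs 3 units, time = 9
  J4 runs 3 units, time = 12
  J5 runs 3 units, time = 15
  J1 runs 3 units, time = 18
  J2 runs 3 units, time = 21
  J3 runs 3 units, time = 24
  J4 runs 3 units, time = 27
  J5 runs 3 units, time = 30
  J1 runs 1 units, time = 31
  J2 runs 3 units, time = 34
  J3 runs 3 units, time = 37
  J4 runs 1 units, time = 38
  J5 runs 3 units, time = 41
  J2 runs 2 units, time = 43
  J3 runs 2 units, time = 45
  J5 runs 2 units, time = 47
Finish times: [31, 43, 45, 38, 47]
Average turnaround = 204/5 = 40.8

40.8


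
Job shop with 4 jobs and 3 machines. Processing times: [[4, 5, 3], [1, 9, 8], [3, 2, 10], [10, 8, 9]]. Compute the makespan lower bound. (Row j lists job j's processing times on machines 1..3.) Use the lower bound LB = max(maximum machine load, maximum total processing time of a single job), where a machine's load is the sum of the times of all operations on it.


Machine loads:
  Machine 1: 4 + 1 + 3 + 10 = 18
  Machine 2: 5 + 9 + 2 + 8 = 24
  Machine 3: 3 + 8 + 10 + 9 = 30
Max machine load = 30
Job totals:
  Job 1: 12
  Job 2: 18
  Job 3: 15
  Job 4: 27
Max job total = 27
Lower bound = max(30, 27) = 30

30


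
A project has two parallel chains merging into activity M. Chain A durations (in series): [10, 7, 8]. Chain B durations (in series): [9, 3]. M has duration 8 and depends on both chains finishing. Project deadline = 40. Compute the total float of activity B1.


Forward pass: ES(B1) = sum of predecessors on chain B = 0
EF = ES + duration = 0 + 9 = 9
Backward pass: LF(M) = deadline = 40; LS(M) = 40 - 8 = 32
LF(B1) = LS(M) - sum(successors on chain B) = 32 - 3 = 29
LS = LF - duration = 29 - 9 = 20
Total float = LS - ES = 20 - 0 = 20

20


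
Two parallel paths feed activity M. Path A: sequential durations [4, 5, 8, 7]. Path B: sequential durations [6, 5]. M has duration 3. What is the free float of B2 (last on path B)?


ES(B2) = sum of predecessors on chain B = 6
EF(B2) = ES + duration = 6 + 5 = 11
Successor of B2 is M. ES(M) = max(sum(A), sum(B)) = max(24, 11) = 24
Free float = ES(successor) - EF(current) = 24 - 11 = 13

13


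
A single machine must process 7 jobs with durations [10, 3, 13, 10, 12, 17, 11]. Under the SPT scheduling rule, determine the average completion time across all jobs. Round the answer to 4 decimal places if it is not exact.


Sort jobs by processing time (SPT order): [3, 10, 10, 11, 12, 13, 17]
Compute completion times sequentially:
  Job 1: processing = 3, completes at 3
  Job 2: processing = 10, completes at 13
  Job 3: processing = 10, completes at 23
  Job 4: processing = 11, completes at 34
  Job 5: processing = 12, completes at 46
  Job 6: processing = 13, completes at 59
  Job 7: processing = 17, completes at 76
Sum of completion times = 254
Average completion time = 254/7 = 36.2857

36.2857


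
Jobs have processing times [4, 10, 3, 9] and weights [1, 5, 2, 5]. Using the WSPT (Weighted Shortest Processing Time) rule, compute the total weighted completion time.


Compute p/w ratios and sort ascending (WSPT): [(3, 2), (9, 5), (10, 5), (4, 1)]
Compute weighted completion times:
  Job (p=3,w=2): C=3, w*C=2*3=6
  Job (p=9,w=5): C=12, w*C=5*12=60
  Job (p=10,w=5): C=22, w*C=5*22=110
  Job (p=4,w=1): C=26, w*C=1*26=26
Total weighted completion time = 202

202


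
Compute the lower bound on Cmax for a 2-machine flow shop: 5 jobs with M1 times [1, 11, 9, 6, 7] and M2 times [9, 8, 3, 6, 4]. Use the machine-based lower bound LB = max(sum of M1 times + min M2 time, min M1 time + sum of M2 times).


LB1 = sum(M1 times) + min(M2 times) = 34 + 3 = 37
LB2 = min(M1 times) + sum(M2 times) = 1 + 30 = 31
Lower bound = max(LB1, LB2) = max(37, 31) = 37

37


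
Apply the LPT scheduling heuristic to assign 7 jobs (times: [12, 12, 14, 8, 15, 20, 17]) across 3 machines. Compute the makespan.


Sort jobs in decreasing order (LPT): [20, 17, 15, 14, 12, 12, 8]
Assign each job to the least loaded machine:
  Machine 1: jobs [20, 12], load = 32
  Machine 2: jobs [17, 12, 8], load = 37
  Machine 3: jobs [15, 14], load = 29
Makespan = max load = 37

37


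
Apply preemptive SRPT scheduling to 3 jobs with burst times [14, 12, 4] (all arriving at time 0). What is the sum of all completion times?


Since all jobs arrive at t=0, SRPT equals SPT ordering.
SPT order: [4, 12, 14]
Completion times:
  Job 1: p=4, C=4
  Job 2: p=12, C=16
  Job 3: p=14, C=30
Total completion time = 4 + 16 + 30 = 50

50


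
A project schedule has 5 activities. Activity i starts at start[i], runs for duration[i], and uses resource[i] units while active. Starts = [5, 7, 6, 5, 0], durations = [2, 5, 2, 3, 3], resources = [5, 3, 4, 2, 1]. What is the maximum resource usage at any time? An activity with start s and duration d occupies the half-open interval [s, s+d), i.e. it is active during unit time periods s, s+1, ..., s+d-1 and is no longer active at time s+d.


Each activity i is active on [start_i, start_i + duration_i).
Compute total resource usage per time slot:
  t=0: active resources = [1], total = 1
  t=1: active resources = [1], total = 1
  t=2: active resources = [1], total = 1
  t=3: active resources = [], total = 0
  t=4: active resources = [], total = 0
  t=5: active resources = [5, 2], total = 7
  t=6: active resources = [5, 4, 2], total = 11
  t=7: active resources = [3, 4, 2], total = 9
  t=8: active resources = [3], total = 3
  t=9: active resources = [3], total = 3
  t=10: active resources = [3], total = 3
  t=11: active resources = [3], total = 3
Peak resource demand = 11

11


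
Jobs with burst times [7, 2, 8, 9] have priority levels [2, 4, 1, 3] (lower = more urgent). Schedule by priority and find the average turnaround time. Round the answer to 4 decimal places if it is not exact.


Sort by priority (ascending = highest first):
Order: [(1, 8), (2, 7), (3, 9), (4, 2)]
Completion times:
  Priority 1, burst=8, C=8
  Priority 2, burst=7, C=15
  Priority 3, burst=9, C=24
  Priority 4, burst=2, C=26
Average turnaround = 73/4 = 18.25

18.25


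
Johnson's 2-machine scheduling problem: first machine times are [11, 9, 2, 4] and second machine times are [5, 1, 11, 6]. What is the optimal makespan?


Apply Johnson's rule:
  Group 1 (a <= b): [(3, 2, 11), (4, 4, 6)]
  Group 2 (a > b): [(1, 11, 5), (2, 9, 1)]
Optimal job order: [3, 4, 1, 2]
Schedule:
  Job 3: M1 done at 2, M2 done at 13
  Job 4: M1 done at 6, M2 done at 19
  Job 1: M1 done at 17, M2 done at 24
  Job 2: M1 done at 26, M2 done at 27
Makespan = 27

27


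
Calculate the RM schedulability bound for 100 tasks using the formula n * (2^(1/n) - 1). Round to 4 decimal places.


Compute 2^(1/100) = 1.0069555501
Subtract 1: 1.0069555501 - 1 = 0.0069555501
Multiply by n: 100 * 0.0069555501 = 0.6955550100
Round to 4 dp: 0.6956

0.6956


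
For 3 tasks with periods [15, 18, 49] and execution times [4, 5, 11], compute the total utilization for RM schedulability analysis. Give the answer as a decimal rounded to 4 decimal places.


Compute individual utilizations (exact fractions):
  Task 1: C/T = 4/15 (approx. 0.2667)
  Task 2: C/T = 5/18 (approx. 0.2778)
  Task 3: C/T = 11/49 (approx. 0.2245)
Total utilization U = 4/15 + 5/18 + 11/49 = 3391/4410
Rounded to 4 decimal places: U = 0.7689
RM (Liu & Layland) bound for 3 tasks = 0.779763; compare with U = 3391/4410 (approx. 0.768934)
U <= bound, so schedulable by RM sufficient condition.

0.7689


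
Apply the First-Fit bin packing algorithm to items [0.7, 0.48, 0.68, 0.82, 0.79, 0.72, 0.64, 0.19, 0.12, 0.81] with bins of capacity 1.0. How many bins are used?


Place items sequentially using First-Fit:
  Item 0.7 -> new Bin 1
  Item 0.48 -> new Bin 2
  Item 0.68 -> new Bin 3
  Item 0.82 -> new Bin 4
  Item 0.79 -> new Bin 5
  Item 0.72 -> new Bin 6
  Item 0.64 -> new Bin 7
  Item 0.19 -> Bin 1 (now 0.89)
  Item 0.12 -> Bin 2 (now 0.6)
  Item 0.81 -> new Bin 8
Total bins used = 8

8


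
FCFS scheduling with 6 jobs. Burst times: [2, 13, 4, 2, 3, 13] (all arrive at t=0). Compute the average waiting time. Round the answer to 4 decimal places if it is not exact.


FCFS order (as given): [2, 13, 4, 2, 3, 13]
Waiting times:
  Job 1: wait = 0
  Job 2: wait = 2
  Job 3: wait = 15
  Job 4: wait = 19
  Job 5: wait = 21
  Job 6: wait = 24
Sum of waiting times = 81
Average waiting time = 81/6 = 13.5

13.5


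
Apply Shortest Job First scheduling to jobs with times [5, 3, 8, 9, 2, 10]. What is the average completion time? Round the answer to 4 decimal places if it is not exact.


SJF order (ascending): [2, 3, 5, 8, 9, 10]
Completion times:
  Job 1: burst=2, C=2
  Job 2: burst=3, C=5
  Job 3: burst=5, C=10
  Job 4: burst=8, C=18
  Job 5: burst=9, C=27
  Job 6: burst=10, C=37
Average completion = 99/6 = 16.5

16.5


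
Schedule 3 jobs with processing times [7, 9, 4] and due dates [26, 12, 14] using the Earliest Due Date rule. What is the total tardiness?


Sort by due date (EDD order): [(9, 12), (4, 14), (7, 26)]
Compute completion times and tardiness:
  Job 1: p=9, d=12, C=9, tardiness=max(0,9-12)=0
  Job 2: p=4, d=14, C=13, tardiness=max(0,13-14)=0
  Job 3: p=7, d=26, C=20, tardiness=max(0,20-26)=0
Total tardiness = 0

0


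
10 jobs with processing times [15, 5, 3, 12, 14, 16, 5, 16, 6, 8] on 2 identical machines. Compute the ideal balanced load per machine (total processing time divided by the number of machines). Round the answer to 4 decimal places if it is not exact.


Total processing time = 15 + 5 + 3 + 12 + 14 + 16 + 5 + 16 + 6 + 8 = 100
Number of machines = 2
Ideal balanced load = 100 / 2 = 50.0

50.0


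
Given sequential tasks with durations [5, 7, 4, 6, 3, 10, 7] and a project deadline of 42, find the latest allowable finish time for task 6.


LF(activity 6) = deadline - sum of successor durations
Successors: activities 7 through 7 with durations [7]
Sum of successor durations = 7
LF = 42 - 7 = 35

35


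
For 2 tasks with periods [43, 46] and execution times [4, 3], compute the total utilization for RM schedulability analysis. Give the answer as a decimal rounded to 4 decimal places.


Compute individual utilizations (exact fractions):
  Task 1: C/T = 4/43 (approx. 0.093)
  Task 2: C/T = 3/46 (approx. 0.0652)
Total utilization U = 4/43 + 3/46 = 313/1978
Rounded to 4 decimal places: U = 0.1582
RM (Liu & Layland) bound for 2 tasks = 0.828427; compare with U = 313/1978 (approx. 0.158241)
U <= bound, so schedulable by RM sufficient condition.

0.1582


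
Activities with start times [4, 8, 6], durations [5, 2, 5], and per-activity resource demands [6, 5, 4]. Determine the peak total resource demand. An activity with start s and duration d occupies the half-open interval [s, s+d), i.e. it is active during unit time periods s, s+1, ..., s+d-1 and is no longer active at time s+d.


Each activity i is active on [start_i, start_i + duration_i).
Compute total resource usage per time slot:
  t=0: active resources = [], total = 0
  t=1: active resources = [], total = 0
  t=2: active resources = [], total = 0
  t=3: active resources = [], total = 0
  t=4: active resources = [6], total = 6
  t=5: active resources = [6], total = 6
  t=6: active resources = [6, 4], total = 10
  t=7: active resources = [6, 4], total = 10
  t=8: active resources = [6, 5, 4], total = 15
  t=9: active resources = [5, 4], total = 9
  t=10: active resources = [4], total = 4
Peak resource demand = 15

15


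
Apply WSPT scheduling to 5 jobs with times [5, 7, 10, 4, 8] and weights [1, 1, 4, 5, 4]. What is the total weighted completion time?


Compute p/w ratios and sort ascending (WSPT): [(4, 5), (8, 4), (10, 4), (5, 1), (7, 1)]
Compute weighted completion times:
  Job (p=4,w=5): C=4, w*C=5*4=20
  Job (p=8,w=4): C=12, w*C=4*12=48
  Job (p=10,w=4): C=22, w*C=4*22=88
  Job (p=5,w=1): C=27, w*C=1*27=27
  Job (p=7,w=1): C=34, w*C=1*34=34
Total weighted completion time = 217

217


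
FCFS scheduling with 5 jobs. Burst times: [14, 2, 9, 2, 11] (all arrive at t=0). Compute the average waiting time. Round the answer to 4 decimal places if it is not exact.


FCFS order (as given): [14, 2, 9, 2, 11]
Waiting times:
  Job 1: wait = 0
  Job 2: wait = 14
  Job 3: wait = 16
  Job 4: wait = 25
  Job 5: wait = 27
Sum of waiting times = 82
Average waiting time = 82/5 = 16.4

16.4


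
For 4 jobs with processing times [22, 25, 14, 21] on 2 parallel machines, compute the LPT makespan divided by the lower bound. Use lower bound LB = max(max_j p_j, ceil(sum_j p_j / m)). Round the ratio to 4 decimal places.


LPT order: [25, 22, 21, 14]
Machine loads after assignment: [39, 43]
LPT makespan = 43
Lower bound = max(max_job, ceil(total/2)) = max(25, 41) = 41
Ratio = 43 / 41 = 1.0488

1.0488


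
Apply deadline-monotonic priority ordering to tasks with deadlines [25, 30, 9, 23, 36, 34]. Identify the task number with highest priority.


Sort tasks by relative deadline (ascending):
  Task 3: deadline = 9
  Task 4: deadline = 23
  Task 1: deadline = 25
  Task 2: deadline = 30
  Task 6: deadline = 34
  Task 5: deadline = 36
Priority order (highest first): [3, 4, 1, 2, 6, 5]
Highest priority task = 3

3


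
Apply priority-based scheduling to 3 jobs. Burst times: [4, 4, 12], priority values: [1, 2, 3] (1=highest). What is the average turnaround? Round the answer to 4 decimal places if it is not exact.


Sort by priority (ascending = highest first):
Order: [(1, 4), (2, 4), (3, 12)]
Completion times:
  Priority 1, burst=4, C=4
  Priority 2, burst=4, C=8
  Priority 3, burst=12, C=20
Average turnaround = 32/3 = 10.6667

10.6667


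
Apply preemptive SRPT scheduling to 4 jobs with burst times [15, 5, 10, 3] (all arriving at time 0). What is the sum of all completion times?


Since all jobs arrive at t=0, SRPT equals SPT ordering.
SPT order: [3, 5, 10, 15]
Completion times:
  Job 1: p=3, C=3
  Job 2: p=5, C=8
  Job 3: p=10, C=18
  Job 4: p=15, C=33
Total completion time = 3 + 8 + 18 + 33 = 62

62


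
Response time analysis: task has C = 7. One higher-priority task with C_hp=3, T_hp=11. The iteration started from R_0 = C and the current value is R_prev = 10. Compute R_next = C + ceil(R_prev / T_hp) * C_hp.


R_next = C + ceil(R_prev / T_hp) * C_hp
ceil(10 / 11) = ceil(0.9091) = 1
Interference = 1 * 3 = 3
R_next = 7 + 3 = 10
R_next = R_prev, so the iteration has converged (response time = 10).

10


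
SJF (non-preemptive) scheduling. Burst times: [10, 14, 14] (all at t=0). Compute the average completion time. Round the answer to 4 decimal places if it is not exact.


SJF order (ascending): [10, 14, 14]
Completion times:
  Job 1: burst=10, C=10
  Job 2: burst=14, C=24
  Job 3: burst=14, C=38
Average completion = 72/3 = 24.0

24.0


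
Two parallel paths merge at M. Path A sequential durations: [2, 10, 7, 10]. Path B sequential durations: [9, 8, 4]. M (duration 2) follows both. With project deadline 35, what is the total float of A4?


Forward pass: ES(A4) = sum of predecessors on chain A = 19
EF = ES + duration = 19 + 10 = 29
Backward pass: LF(M) = deadline = 35; LS(M) = 35 - 2 = 33
LF(A4) = LS(M) - sum(successors on chain A) = 33 - 0 = 33
LS = LF - duration = 33 - 10 = 23
Total float = LS - ES = 23 - 19 = 4

4


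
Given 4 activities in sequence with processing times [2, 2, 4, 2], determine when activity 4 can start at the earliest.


Activity 4 starts after activities 1 through 3 complete.
Predecessor durations: [2, 2, 4]
ES = 2 + 2 + 4 = 8

8


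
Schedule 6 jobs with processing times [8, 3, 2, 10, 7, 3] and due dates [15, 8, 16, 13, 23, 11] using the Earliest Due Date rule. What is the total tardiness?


Sort by due date (EDD order): [(3, 8), (3, 11), (10, 13), (8, 15), (2, 16), (7, 23)]
Compute completion times and tardiness:
  Job 1: p=3, d=8, C=3, tardiness=max(0,3-8)=0
  Job 2: p=3, d=11, C=6, tardiness=max(0,6-11)=0
  Job 3: p=10, d=13, C=16, tardiness=max(0,16-13)=3
  Job 4: p=8, d=15, C=24, tardiness=max(0,24-15)=9
  Job 5: p=2, d=16, C=26, tardiness=max(0,26-16)=10
  Job 6: p=7, d=23, C=33, tardiness=max(0,33-23)=10
Total tardiness = 32

32


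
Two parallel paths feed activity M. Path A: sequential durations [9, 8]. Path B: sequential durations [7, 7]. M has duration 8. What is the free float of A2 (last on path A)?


ES(A2) = sum of predecessors on chain A = 9
EF(A2) = ES + duration = 9 + 8 = 17
Successor of A2 is M. ES(M) = max(sum(A), sum(B)) = max(17, 14) = 17
Free float = ES(successor) - EF(current) = 17 - 17 = 0

0


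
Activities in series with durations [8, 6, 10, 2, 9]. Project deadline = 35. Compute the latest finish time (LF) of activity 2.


LF(activity 2) = deadline - sum of successor durations
Successors: activities 3 through 5 with durations [10, 2, 9]
Sum of successor durations = 21
LF = 35 - 21 = 14

14


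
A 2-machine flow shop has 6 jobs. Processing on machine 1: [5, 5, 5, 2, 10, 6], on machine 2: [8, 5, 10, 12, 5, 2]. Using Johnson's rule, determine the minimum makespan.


Apply Johnson's rule:
  Group 1 (a <= b): [(4, 2, 12), (1, 5, 8), (2, 5, 5), (3, 5, 10)]
  Group 2 (a > b): [(5, 10, 5), (6, 6, 2)]
Optimal job order: [4, 1, 2, 3, 5, 6]
Schedule:
  Job 4: M1 done at 2, M2 done at 14
  Job 1: M1 done at 7, M2 done at 22
  Job 2: M1 done at 12, M2 done at 27
  Job 3: M1 done at 17, M2 done at 37
  Job 5: M1 done at 27, M2 done at 42
  Job 6: M1 done at 33, M2 done at 44
Makespan = 44

44


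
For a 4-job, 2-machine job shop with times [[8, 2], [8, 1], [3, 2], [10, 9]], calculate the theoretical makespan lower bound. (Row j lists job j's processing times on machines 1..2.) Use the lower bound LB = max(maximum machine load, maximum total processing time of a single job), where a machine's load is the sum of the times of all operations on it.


Machine loads:
  Machine 1: 8 + 8 + 3 + 10 = 29
  Machine 2: 2 + 1 + 2 + 9 = 14
Max machine load = 29
Job totals:
  Job 1: 10
  Job 2: 9
  Job 3: 5
  Job 4: 19
Max job total = 19
Lower bound = max(29, 19) = 29

29


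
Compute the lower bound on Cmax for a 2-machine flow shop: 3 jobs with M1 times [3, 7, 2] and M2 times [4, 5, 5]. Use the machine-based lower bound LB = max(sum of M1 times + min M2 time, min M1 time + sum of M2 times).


LB1 = sum(M1 times) + min(M2 times) = 12 + 4 = 16
LB2 = min(M1 times) + sum(M2 times) = 2 + 14 = 16
Lower bound = max(LB1, LB2) = max(16, 16) = 16

16


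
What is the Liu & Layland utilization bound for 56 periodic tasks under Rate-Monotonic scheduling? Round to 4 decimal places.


Compute 2^(1/56) = 1.0124545481
Subtract 1: 1.0124545481 - 1 = 0.0124545481
Multiply by n: 56 * 0.0124545481 = 0.6974546936
Round to 4 dp: 0.6975

0.6975


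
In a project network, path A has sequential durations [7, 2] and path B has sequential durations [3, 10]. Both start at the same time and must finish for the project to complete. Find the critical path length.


Path A total = 7 + 2 = 9
Path B total = 3 + 10 = 13
Critical path = longest path = max(9, 13) = 13

13


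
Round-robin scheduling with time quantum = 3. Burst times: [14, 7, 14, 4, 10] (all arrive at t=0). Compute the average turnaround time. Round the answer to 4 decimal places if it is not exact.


Time quantum = 3
Execution trace:
  J1 runs 3 units, time = 3
  J2 runs 3 units, time = 6
  J3 runs 3 units, time = 9
  J4 runs 3 units, time = 12
  J5 runs 3 units, time = 15
  J1 runs 3 units, time = 18
  J2 runs 3 units, time = 21
  J3 runs 3 units, time = 24
  J4 runs 1 units, time = 25
  J5 runs 3 units, time = 28
  J1 runs 3 units, time = 31
  J2 runs 1 units, time = 32
  J3 runs 3 units, time = 35
  J5 runs 3 units, time = 38
  J1 runs 3 units, time = 41
  J3 runs 3 units, time = 44
  J5 runs 1 units, time = 45
  J1 runs 2 units, time = 47
  J3 runs 2 units, time = 49
Finish times: [47, 32, 49, 25, 45]
Average turnaround = 198/5 = 39.6

39.6


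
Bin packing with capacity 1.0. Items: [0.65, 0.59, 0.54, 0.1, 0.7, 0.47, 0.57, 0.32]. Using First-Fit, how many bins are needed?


Place items sequentially using First-Fit:
  Item 0.65 -> new Bin 1
  Item 0.59 -> new Bin 2
  Item 0.54 -> new Bin 3
  Item 0.1 -> Bin 1 (now 0.75)
  Item 0.7 -> new Bin 4
  Item 0.47 -> new Bin 5
  Item 0.57 -> new Bin 6
  Item 0.32 -> Bin 2 (now 0.91)
Total bins used = 6

6


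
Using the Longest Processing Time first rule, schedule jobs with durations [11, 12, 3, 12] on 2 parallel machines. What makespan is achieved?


Sort jobs in decreasing order (LPT): [12, 12, 11, 3]
Assign each job to the least loaded machine:
  Machine 1: jobs [12, 11], load = 23
  Machine 2: jobs [12, 3], load = 15
Makespan = max load = 23

23


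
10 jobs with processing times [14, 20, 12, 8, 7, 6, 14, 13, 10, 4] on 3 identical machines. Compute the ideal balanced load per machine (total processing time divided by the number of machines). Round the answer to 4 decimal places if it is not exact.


Total processing time = 14 + 20 + 12 + 8 + 7 + 6 + 14 + 13 + 10 + 4 = 108
Number of machines = 3
Ideal balanced load = 108 / 3 = 36.0

36.0


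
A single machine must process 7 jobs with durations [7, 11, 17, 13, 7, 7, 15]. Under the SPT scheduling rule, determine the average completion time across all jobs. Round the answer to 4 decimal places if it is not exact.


Sort jobs by processing time (SPT order): [7, 7, 7, 11, 13, 15, 17]
Compute completion times sequentially:
  Job 1: processing = 7, completes at 7
  Job 2: processing = 7, completes at 14
  Job 3: processing = 7, completes at 21
  Job 4: processing = 11, completes at 32
  Job 5: processing = 13, completes at 45
  Job 6: processing = 15, completes at 60
  Job 7: processing = 17, completes at 77
Sum of completion times = 256
Average completion time = 256/7 = 36.5714

36.5714


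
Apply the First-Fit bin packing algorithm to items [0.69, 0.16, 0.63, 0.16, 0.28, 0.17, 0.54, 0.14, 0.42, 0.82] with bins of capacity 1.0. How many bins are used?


Place items sequentially using First-Fit:
  Item 0.69 -> new Bin 1
  Item 0.16 -> Bin 1 (now 0.85)
  Item 0.63 -> new Bin 2
  Item 0.16 -> Bin 2 (now 0.79)
  Item 0.28 -> new Bin 3
  Item 0.17 -> Bin 2 (now 0.96)
  Item 0.54 -> Bin 3 (now 0.82)
  Item 0.14 -> Bin 1 (now 0.99)
  Item 0.42 -> new Bin 4
  Item 0.82 -> new Bin 5
Total bins used = 5

5


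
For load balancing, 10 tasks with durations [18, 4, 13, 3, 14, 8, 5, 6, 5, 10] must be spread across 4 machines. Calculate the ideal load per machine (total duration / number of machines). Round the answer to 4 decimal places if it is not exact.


Total processing time = 18 + 4 + 13 + 3 + 14 + 8 + 5 + 6 + 5 + 10 = 86
Number of machines = 4
Ideal balanced load = 86 / 4 = 21.5

21.5


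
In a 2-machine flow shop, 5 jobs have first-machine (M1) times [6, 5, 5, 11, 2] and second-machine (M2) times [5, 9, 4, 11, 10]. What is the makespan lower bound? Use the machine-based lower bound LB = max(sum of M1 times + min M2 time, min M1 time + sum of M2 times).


LB1 = sum(M1 times) + min(M2 times) = 29 + 4 = 33
LB2 = min(M1 times) + sum(M2 times) = 2 + 39 = 41
Lower bound = max(LB1, LB2) = max(33, 41) = 41

41
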